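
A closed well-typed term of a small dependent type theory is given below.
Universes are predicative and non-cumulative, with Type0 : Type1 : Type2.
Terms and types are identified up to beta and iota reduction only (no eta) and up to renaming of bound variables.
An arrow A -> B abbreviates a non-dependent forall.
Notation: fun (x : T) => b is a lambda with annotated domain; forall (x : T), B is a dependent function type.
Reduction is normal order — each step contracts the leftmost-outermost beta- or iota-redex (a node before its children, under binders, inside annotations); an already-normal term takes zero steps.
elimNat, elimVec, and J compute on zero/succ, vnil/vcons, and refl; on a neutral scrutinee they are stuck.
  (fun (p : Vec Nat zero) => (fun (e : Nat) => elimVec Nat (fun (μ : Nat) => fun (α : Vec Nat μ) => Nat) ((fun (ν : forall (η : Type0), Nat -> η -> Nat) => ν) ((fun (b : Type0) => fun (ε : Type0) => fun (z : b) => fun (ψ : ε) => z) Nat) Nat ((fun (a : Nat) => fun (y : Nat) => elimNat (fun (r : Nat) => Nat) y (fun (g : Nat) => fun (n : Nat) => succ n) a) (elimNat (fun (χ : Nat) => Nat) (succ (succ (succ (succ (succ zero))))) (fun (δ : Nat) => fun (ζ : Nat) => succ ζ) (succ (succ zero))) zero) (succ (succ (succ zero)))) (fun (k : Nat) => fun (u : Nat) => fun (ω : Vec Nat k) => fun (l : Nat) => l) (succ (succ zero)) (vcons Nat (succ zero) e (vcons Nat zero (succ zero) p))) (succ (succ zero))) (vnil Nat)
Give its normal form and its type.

normal form:
  succ (succ (succ (succ (succ (succ (succ zero))))))
type:
  Nat
observation: normalization takes exactly 49 steps under the normal-order strategy.


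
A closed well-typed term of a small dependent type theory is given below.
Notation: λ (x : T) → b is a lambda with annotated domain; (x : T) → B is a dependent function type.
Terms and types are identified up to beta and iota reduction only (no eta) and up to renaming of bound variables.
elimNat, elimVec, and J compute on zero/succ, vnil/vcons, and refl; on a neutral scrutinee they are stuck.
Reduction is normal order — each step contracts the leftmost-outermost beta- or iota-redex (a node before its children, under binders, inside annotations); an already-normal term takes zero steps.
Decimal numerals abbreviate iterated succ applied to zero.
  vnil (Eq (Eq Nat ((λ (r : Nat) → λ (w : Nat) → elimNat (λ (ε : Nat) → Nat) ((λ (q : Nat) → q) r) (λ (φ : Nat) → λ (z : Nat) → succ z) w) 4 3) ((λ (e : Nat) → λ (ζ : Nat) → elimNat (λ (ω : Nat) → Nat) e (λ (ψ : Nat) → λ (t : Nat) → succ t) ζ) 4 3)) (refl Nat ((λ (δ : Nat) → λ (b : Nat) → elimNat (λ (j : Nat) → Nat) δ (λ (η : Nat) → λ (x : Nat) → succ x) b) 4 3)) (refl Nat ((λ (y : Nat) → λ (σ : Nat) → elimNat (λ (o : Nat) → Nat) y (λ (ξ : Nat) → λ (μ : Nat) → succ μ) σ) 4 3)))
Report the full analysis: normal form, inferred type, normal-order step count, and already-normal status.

resulting normal form:
  vnil (Eq (Eq Nat 7 7) (refl Nat 7) (refl Nat 7))
the term's type:
  Vec (Eq (Eq Nat 7 7) (refl Nat 7) (refl Nat 7)) 0
reduction steps (normal order): 49
already normal: no
first redex: a beta-redex


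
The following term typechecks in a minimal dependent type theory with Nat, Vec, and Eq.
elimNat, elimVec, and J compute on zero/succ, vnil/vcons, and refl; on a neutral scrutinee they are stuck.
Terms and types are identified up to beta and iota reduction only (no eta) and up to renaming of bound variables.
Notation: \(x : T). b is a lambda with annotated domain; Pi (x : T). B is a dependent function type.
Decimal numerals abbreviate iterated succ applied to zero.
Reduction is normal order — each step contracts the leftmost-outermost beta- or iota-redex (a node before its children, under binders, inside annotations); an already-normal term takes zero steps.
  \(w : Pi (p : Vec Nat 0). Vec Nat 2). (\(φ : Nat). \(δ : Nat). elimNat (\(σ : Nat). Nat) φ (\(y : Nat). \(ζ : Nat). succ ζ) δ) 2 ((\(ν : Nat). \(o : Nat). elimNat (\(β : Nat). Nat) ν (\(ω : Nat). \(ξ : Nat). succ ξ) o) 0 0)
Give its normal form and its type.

reduced normal form:
  \(w : Pi (p : Vec Nat 0). Vec Nat 2). 2
type:
  Pi (w : Pi (p : Vec Nat 0). Vec Nat 2). Nat
observation: the leftmost-outermost redex is a beta-redex, and normalization takes 6 steps.


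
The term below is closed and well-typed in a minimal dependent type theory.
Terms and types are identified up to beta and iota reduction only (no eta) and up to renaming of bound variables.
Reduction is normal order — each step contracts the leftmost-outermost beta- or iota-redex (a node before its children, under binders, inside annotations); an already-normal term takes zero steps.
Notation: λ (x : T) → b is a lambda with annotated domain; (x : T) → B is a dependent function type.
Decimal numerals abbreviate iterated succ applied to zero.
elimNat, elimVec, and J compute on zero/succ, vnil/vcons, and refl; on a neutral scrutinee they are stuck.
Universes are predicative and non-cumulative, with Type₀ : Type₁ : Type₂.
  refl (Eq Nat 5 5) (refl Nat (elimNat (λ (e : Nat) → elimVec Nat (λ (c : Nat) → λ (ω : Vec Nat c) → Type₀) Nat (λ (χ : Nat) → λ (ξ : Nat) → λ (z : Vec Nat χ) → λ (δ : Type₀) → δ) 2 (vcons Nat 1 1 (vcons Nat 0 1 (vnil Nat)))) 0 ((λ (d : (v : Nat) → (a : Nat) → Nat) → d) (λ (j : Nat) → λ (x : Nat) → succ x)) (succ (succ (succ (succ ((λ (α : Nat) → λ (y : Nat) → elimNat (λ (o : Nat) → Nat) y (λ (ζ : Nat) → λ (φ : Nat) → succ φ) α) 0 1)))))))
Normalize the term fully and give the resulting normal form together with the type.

normal form:
  refl (Eq Nat 5 5) (refl Nat 5)
inferred type:
  Eq (Eq Nat 5 5) (refl Nat 5) (refl Nat 5)
observation: contracting an elimNat iota-redex first, the term normalizes in 35 steps.


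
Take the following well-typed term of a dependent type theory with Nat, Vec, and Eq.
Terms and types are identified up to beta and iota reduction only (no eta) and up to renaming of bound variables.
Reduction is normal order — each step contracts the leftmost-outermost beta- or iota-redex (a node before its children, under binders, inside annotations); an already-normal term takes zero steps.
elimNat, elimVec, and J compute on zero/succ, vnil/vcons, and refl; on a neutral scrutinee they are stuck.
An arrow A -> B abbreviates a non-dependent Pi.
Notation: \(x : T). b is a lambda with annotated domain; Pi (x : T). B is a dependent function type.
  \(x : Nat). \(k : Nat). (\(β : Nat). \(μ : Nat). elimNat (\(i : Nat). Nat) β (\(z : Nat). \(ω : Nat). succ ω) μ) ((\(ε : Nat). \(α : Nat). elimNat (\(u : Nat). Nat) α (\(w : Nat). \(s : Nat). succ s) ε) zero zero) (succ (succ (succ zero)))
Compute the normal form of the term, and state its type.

resulting normal form:
  \(x : Nat). \(k : Nat). succ (succ (succ zero))
inferred type:
  Nat -> Nat -> Nat
observation: normalization takes exactly 15 steps under the normal-order strategy.


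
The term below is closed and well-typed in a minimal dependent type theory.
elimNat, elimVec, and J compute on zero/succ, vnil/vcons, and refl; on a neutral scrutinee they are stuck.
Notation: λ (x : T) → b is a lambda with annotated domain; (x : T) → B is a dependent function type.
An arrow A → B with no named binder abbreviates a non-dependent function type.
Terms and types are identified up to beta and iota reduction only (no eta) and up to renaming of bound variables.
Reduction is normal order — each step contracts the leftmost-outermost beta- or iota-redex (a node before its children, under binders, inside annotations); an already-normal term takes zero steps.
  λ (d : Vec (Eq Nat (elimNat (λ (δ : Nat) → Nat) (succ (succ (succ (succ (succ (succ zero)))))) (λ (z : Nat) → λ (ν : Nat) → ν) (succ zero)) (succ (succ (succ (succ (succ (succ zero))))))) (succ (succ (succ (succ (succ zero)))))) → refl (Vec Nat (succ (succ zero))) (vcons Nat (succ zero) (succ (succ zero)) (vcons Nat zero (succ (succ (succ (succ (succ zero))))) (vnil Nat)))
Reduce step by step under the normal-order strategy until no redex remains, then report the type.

normal-order reduction sequence:
  λ (d : Vec (Eq Nat (elimNat (λ (δ : Nat) → Nat) (succ (succ (succ (succ (succ (succ zero)))))) (λ (z : Nat) → λ (ν : Nat) → ν) (succ zero)) (succ (succ (succ (succ (succ (succ zero))))))) (succ (succ (succ (succ (succ zero)))))) → refl (Vec Nat (succ (succ zero))) (vcons Nat (succ zero) (succ (succ zero)) (vcons Nat zero (succ (succ (succ (succ (succ zero))))) (vnil Nat)))
  ~> λ (d : Vec (Eq Nat ((λ (δ : Nat) → λ (z : Nat) → z) zero (elimNat (λ (ν : Nat) → Nat) (succ (succ (succ (succ (succ (succ zero)))))) (λ (ε : Nat) → λ (θ : Nat) → θ) zero)) (succ (succ (succ (succ (succ (succ zero))))))) (succ (succ (succ (succ (succ zero)))))) → refl (Vec Nat (succ (succ zero))) (vcons Nat (succ zero) (succ (succ zero)) (vcons Nat zero (succ (succ (succ (succ (succ zero))))) (vnil Nat)))
  ~> λ (d : Vec (Eq Nat ((λ (δ : Nat) → δ) (elimNat (λ (z : Nat) → Nat) (succ (succ (succ (succ (succ (succ zero)))))) (λ (ν : Nat) → λ (ε : Nat) → ε) zero)) (succ (succ (succ (succ (succ (succ zero))))))) (succ (succ (succ (succ (succ zero)))))) → refl (Vec Nat (succ (succ zero))) (vcons Nat (succ zero) (succ (succ zero)) (vcons Nat zero (succ (succ (succ (succ (succ zero))))) (vnil Nat)))
  ~> λ (d : Vec (Eq Nat (elimNat (λ (δ : Nat) → Nat) (succ (succ (succ (succ (succ (succ zero)))))) (λ (z : Nat) → λ (ν : Nat) → ν) zero) (succ (succ (succ (succ (succ (succ zero))))))) (succ (succ (succ (succ (succ zero)))))) → refl (Vec Nat (succ (succ zero))) (vcons Nat (succ zero) (succ (succ zero)) (vcons Nat zero (succ (succ (succ (succ (succ zero))))) (vnil Nat)))
  ~> λ (d : Vec (Eq Nat (succ (succ (succ (succ (succ (succ zero)))))) (succ (succ (succ (succ (succ (succ zero))))))) (succ (succ (succ (succ (succ zero)))))) → refl (Vec Nat (succ (succ zero))) (vcons Nat (succ zero) (succ (succ zero)) (vcons Nat zero (succ (succ (succ (succ (succ zero))))) (vnil Nat)))
the term's type:
  Vec (Eq Nat (succ (succ (succ (succ (succ (succ zero)))))) (succ (succ (succ (succ (succ (succ zero))))))) (succ (succ (succ (succ (succ zero))))) → Eq (Vec Nat (succ (succ zero))) (vcons Nat (succ zero) (succ (succ zero)) (vcons Nat zero (succ (succ (succ (succ (succ zero))))) (vnil Nat))) (vcons Nat (succ zero) (succ (succ zero)) (vcons Nat zero (succ (succ (succ (succ (succ zero))))) (vnil Nat)))


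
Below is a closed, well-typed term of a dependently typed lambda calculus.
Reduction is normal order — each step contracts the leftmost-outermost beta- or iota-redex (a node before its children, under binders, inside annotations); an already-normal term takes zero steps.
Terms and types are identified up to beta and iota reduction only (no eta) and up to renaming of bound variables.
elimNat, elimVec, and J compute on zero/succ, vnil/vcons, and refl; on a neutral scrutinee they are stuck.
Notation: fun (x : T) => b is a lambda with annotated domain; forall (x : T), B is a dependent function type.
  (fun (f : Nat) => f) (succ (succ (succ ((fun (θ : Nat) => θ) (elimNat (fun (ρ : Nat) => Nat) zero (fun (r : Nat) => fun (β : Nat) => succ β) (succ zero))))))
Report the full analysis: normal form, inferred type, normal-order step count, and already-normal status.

normal form:
  succ (succ (succ (succ zero)))
inferred type:
  Nat
steps to reach normal form (normal order): 6
started in normal form: no
first redex: a beta-redex


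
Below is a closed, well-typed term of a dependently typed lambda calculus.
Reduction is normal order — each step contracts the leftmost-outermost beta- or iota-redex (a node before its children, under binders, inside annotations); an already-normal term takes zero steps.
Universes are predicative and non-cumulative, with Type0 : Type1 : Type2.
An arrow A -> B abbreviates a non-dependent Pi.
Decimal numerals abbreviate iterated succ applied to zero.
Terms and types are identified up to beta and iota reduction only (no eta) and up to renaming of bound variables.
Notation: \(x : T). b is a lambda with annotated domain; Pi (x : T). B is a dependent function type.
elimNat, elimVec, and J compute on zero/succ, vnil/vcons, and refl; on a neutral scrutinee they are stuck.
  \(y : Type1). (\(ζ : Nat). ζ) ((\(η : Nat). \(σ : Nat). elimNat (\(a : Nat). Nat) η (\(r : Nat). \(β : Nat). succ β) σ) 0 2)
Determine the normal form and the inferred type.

normal form:
  \(y : Type1). 2
the term's type:
  Type1 -> Nat
observation: normalization takes exactly 10 steps under the normal-order strategy.


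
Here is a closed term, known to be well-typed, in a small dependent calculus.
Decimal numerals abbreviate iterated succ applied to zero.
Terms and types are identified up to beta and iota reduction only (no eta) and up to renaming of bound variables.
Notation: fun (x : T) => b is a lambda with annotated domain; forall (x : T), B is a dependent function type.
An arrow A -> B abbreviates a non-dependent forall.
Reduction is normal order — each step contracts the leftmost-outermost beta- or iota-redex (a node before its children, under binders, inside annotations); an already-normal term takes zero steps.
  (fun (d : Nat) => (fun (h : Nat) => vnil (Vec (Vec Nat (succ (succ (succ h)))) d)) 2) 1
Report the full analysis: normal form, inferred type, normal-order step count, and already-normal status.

resulting normal form:
  vnil (Vec (Vec Nat 5) 1)
inferred type:
  Vec (Vec (Vec Nat 5) 1) 0
reduction steps (normal order): 2
already normal: no
first redex: a beta-redex


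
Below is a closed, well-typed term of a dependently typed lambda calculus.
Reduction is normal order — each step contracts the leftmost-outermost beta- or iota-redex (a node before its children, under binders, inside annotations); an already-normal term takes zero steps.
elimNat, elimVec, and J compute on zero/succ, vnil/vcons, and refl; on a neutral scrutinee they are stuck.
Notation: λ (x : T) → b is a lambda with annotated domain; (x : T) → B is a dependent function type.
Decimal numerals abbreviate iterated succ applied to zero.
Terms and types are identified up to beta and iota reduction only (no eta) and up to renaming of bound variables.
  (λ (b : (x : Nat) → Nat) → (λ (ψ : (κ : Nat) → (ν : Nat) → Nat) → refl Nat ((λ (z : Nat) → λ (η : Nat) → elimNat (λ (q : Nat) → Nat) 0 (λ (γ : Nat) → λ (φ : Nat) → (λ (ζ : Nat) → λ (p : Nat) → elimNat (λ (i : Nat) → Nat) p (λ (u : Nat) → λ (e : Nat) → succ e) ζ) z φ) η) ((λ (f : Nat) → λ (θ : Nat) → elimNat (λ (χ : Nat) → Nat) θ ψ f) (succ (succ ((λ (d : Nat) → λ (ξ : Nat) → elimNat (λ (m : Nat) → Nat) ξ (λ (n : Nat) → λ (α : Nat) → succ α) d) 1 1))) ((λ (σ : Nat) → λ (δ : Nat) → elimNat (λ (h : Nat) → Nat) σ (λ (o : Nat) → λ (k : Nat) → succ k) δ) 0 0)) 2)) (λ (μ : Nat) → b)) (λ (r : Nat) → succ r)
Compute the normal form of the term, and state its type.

reduced normal form:
  refl Nat 8
the term's type:
  Eq Nat 8 8


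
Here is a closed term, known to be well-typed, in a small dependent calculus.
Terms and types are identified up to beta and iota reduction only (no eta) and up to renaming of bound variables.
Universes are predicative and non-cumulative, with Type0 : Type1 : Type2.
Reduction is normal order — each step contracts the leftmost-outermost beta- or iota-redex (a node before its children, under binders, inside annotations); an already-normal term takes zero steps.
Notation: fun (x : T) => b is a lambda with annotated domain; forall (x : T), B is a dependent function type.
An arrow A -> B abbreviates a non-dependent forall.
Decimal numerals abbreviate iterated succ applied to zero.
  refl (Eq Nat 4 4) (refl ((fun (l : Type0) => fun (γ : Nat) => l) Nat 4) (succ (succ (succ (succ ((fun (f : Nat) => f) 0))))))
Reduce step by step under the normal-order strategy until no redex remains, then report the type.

normal-order reduction:
  refl (Eq Nat 4 4) (refl ((fun (l : Type0) => fun (γ : Nat) => l) Nat 4) (succ (succ (succ (succ ((fun (f : Nat) => f) 0))))))
  ~> refl (Eq Nat 4 4) (refl ((fun (l : Nat) => Nat) 4) (succ (succ (succ (succ ((fun (γ : Nat) => γ) 0))))))
  ~> refl (Eq Nat 4 4) (refl Nat (succ (succ (succ (succ ((fun (l : Nat) => l) 0))))))
  ~> refl (Eq Nat 4 4) (refl Nat 4)
the term's type:
  Eq (Eq Nat 4 4) (refl Nat 4) (refl Nat 4)


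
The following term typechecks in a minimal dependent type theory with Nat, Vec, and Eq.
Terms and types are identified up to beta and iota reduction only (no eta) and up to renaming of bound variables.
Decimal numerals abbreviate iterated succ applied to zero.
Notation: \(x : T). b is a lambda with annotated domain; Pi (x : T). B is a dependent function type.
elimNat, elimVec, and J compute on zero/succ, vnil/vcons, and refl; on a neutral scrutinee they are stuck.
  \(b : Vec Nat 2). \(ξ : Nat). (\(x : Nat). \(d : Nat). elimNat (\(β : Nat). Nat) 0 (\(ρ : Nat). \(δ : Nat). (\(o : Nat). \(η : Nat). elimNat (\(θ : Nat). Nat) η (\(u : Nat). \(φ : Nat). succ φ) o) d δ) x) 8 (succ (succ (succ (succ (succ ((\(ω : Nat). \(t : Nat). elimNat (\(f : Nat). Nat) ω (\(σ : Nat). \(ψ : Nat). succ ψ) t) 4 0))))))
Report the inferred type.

type:
  Pi (b : Vec Nat 2). Pi (ξ : Nat). Nat


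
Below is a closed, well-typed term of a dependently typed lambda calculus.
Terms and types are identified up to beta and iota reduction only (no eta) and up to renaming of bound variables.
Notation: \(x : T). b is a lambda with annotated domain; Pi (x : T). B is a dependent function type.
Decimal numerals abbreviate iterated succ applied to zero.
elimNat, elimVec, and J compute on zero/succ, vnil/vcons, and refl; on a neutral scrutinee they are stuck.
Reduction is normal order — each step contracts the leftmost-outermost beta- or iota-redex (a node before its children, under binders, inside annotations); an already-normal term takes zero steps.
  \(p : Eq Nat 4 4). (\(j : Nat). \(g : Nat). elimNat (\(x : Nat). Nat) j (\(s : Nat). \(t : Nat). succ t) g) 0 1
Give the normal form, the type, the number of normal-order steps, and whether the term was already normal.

normal form:
  \(p : Eq Nat 4 4). 1
type:
  Pi (p : Eq Nat 4 4). Nat
normal-order step count: 6
already normal: no
first contracted redex: a beta-redex


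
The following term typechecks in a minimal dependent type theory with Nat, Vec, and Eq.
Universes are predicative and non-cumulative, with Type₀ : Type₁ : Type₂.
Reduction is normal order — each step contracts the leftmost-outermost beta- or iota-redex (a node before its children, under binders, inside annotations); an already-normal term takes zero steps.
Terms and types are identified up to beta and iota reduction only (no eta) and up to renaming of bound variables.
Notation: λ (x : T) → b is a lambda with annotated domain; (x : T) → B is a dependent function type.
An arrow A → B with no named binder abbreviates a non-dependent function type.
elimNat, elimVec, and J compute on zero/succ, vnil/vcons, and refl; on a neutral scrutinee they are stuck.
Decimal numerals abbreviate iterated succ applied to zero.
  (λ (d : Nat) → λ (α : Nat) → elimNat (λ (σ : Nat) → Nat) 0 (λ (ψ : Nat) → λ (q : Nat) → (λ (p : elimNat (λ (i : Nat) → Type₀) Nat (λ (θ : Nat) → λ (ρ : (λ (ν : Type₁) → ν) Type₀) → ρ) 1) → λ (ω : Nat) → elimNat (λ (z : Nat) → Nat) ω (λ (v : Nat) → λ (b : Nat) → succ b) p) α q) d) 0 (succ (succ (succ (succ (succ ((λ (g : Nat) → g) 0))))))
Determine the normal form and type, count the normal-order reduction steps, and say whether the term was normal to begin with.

normal form:
  0
the term's type:
  Nat
normal-order step count: 3
already normal: no
first contracted redex: a beta-redex


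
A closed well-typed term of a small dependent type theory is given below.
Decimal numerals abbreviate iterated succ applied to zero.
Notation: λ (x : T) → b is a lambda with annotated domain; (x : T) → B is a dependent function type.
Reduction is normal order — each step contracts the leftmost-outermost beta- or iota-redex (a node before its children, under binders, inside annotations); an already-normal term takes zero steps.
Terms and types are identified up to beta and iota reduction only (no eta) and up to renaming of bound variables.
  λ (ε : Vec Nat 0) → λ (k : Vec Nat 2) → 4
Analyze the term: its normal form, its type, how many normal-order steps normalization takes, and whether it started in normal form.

normal form:
  λ (ε : Vec Nat 0) → λ (k : Vec Nat 2) → 4
type:
  (ε : Vec Nat 0) → (k : Vec Nat 2) → Nat
reduction steps (normal order): 0
term was already normal: yes


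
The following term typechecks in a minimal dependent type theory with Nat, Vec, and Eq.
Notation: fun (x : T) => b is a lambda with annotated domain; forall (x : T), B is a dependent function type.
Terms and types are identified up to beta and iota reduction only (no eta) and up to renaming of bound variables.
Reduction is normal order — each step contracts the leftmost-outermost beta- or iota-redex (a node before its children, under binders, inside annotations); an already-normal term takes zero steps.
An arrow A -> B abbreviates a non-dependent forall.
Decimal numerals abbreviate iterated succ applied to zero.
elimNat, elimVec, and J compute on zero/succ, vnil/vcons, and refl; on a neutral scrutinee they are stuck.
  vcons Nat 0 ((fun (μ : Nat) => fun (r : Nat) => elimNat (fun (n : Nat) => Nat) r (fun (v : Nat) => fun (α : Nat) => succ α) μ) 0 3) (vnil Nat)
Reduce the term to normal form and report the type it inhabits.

resulting normal form:
  vcons Nat 0 3 (vnil Nat)
type:
  Vec Nat 1


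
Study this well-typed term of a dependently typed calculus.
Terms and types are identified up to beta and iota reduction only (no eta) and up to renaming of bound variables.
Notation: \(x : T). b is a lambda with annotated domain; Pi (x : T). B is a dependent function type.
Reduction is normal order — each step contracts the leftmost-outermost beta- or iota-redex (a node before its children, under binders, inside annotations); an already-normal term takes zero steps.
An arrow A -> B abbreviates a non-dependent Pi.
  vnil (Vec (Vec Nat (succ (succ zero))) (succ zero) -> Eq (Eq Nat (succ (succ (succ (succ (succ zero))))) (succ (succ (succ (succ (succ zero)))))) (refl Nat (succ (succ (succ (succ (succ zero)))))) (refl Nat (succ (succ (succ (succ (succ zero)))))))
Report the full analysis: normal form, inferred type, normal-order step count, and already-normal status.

resulting normal form:
  vnil (Vec (Vec Nat (succ (succ zero))) (succ zero) -> Eq (Eq Nat (succ (succ (succ (succ (succ zero))))) (succ (succ (succ (succ (succ zero)))))) (refl Nat (succ (succ (succ (succ (succ zero)))))) (refl Nat (succ (succ (succ (succ (succ zero)))))))
type:
  Vec (Vec (Vec Nat (succ (succ zero))) (succ zero) -> Eq (Eq Nat (succ (succ (succ (succ (succ zero))))) (succ (succ (succ (succ (succ zero)))))) (refl Nat (succ (succ (succ (succ (succ zero)))))) (refl Nat (succ (succ (succ (succ (succ zero))))))) zero
steps to reach normal form (normal order): 0
already normal: yes


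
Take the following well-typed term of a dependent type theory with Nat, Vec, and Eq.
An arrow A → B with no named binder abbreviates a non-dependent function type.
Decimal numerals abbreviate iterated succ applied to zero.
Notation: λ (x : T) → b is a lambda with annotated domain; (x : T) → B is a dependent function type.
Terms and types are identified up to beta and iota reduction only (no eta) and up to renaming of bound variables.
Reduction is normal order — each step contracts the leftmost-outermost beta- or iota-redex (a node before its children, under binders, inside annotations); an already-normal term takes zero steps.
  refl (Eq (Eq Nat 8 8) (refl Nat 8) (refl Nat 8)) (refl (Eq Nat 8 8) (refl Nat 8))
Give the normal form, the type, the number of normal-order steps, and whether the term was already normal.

reduced normal form:
  refl (Eq (Eq Nat 8 8) (refl Nat 8) (refl Nat 8)) (refl (Eq Nat 8 8) (refl Nat 8))
the term's type:
  Eq (Eq (Eq Nat 8 8) (refl Nat 8) (refl Nat 8)) (refl (Eq Nat 8 8) (refl Nat 8)) (refl (Eq Nat 8 8) (refl Nat 8))
normal-order step count: 0
started in normal form: yes


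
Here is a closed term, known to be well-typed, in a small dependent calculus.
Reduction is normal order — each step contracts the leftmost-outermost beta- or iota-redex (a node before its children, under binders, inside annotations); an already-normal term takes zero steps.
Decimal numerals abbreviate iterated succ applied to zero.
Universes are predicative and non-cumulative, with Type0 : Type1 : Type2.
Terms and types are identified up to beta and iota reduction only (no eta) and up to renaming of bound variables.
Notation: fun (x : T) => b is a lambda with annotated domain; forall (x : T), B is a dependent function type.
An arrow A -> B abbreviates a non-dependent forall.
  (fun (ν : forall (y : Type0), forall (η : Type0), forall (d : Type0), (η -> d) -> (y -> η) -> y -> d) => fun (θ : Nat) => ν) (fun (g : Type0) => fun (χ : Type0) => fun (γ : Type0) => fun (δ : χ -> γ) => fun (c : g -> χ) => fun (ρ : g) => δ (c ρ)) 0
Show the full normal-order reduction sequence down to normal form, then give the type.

reduction (normal order):
  (fun (ν : forall (y : Type0), forall (η : Type0), forall (d : Type0), (η -> d) -> (y -> η) -> y -> d) => fun (θ : Nat) => ν) (fun (g : Type0) => fun (χ : Type0) => fun (γ : Type0) => fun (δ : χ -> γ) => fun (c : g -> χ) => fun (ρ : g) => δ (c ρ)) 0
  ~> (fun (ν : Nat) => fun (y : Type0) => fun (η : Type0) => fun (d : Type0) => fun (θ : η -> d) => fun (g : y -> η) => fun (χ : y) => θ (g χ)) 0
  ~> fun (ν : Type0) => fun (y : Type0) => fun (η : Type0) => fun (d : y -> η) => fun (θ : ν -> y) => fun (g : ν) => d (θ g)
type:
  forall (ν : Type0), forall (y : Type0), forall (η : Type0), (y -> η) -> (ν -> y) -> ν -> η


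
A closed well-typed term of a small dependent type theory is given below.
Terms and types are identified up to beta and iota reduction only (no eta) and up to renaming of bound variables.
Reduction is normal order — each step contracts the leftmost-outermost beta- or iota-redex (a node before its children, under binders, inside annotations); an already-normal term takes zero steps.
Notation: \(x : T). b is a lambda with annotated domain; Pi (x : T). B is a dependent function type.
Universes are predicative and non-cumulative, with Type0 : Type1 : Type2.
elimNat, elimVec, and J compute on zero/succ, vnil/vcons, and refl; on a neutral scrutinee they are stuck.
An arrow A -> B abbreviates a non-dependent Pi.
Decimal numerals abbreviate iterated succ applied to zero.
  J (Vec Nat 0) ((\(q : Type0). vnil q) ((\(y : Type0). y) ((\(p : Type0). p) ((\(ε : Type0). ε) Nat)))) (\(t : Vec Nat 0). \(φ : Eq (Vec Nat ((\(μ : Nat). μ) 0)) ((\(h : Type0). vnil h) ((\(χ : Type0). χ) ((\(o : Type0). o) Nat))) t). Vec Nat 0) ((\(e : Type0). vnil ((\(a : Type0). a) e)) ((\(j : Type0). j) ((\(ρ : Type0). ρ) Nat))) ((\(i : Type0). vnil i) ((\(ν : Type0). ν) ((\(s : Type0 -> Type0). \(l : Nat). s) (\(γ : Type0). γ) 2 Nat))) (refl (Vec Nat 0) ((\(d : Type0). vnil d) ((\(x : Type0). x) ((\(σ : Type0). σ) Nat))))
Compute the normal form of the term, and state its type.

reduced normal form:
  vnil Nat
type:
  Vec Nat 0


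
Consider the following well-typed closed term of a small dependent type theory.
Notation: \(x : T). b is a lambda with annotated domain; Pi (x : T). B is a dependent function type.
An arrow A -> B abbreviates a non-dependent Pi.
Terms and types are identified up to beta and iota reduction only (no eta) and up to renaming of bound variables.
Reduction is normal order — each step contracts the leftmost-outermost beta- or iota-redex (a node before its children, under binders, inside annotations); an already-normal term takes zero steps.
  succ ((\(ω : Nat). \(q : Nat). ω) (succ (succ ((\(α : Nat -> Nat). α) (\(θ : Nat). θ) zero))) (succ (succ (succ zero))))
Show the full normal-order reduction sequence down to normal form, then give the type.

normal-order reduction sequence:
  succ ((\(ω : Nat). \(q : Nat). ω) (succ (succ ((\(α : Nat -> Nat). α) (\(θ : Nat). θ) zero))) (succ (succ (succ zero))))
  ~> succ ((\(ω : Nat). succ (succ ((\(q : Nat -> Nat). q) (\(α : Nat). α) zero))) (succ (succ (succ zero))))
  ~> succ (succ (succ ((\(ω : Nat -> Nat). ω) (\(q : Nat). q) zero)))
  ~> succ (succ (succ ((\(ω : Nat). ω) zero)))
  ~> succ (succ (succ zero))
inferred type:
  Nat


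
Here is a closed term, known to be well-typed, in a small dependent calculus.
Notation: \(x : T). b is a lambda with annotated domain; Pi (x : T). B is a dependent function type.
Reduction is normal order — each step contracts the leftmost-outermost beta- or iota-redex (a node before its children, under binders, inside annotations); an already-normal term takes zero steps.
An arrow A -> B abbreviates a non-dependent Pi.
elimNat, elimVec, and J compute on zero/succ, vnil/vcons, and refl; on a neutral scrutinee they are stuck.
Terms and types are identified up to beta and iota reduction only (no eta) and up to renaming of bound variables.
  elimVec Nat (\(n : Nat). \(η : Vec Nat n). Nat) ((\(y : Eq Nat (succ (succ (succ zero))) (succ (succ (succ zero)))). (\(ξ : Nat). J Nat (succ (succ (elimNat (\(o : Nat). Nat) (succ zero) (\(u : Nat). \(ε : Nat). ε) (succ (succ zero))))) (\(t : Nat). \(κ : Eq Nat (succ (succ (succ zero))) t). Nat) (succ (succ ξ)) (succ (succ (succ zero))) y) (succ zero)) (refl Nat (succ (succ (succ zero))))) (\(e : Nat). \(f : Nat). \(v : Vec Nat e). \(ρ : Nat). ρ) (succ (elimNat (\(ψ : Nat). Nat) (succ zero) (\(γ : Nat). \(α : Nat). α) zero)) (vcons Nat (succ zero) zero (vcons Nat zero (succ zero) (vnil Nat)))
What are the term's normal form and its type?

normal form:
  succ (succ (succ zero))
inferred type:
  Nat


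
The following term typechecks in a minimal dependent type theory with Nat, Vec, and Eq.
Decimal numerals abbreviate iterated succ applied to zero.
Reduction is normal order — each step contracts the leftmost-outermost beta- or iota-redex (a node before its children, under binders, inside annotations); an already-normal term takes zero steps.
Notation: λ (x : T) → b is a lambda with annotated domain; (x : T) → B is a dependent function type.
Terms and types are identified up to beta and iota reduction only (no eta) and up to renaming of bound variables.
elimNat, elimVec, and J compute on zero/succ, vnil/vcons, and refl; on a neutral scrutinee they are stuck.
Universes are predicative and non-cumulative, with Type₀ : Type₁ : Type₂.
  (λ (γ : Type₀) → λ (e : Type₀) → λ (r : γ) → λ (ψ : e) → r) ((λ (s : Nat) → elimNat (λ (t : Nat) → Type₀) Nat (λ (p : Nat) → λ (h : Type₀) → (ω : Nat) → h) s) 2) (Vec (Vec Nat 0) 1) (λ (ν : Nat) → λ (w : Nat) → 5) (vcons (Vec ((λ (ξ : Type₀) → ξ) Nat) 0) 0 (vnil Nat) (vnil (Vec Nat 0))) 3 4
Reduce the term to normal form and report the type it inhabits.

reduced normal form:
  5
the term's type:
  Nat


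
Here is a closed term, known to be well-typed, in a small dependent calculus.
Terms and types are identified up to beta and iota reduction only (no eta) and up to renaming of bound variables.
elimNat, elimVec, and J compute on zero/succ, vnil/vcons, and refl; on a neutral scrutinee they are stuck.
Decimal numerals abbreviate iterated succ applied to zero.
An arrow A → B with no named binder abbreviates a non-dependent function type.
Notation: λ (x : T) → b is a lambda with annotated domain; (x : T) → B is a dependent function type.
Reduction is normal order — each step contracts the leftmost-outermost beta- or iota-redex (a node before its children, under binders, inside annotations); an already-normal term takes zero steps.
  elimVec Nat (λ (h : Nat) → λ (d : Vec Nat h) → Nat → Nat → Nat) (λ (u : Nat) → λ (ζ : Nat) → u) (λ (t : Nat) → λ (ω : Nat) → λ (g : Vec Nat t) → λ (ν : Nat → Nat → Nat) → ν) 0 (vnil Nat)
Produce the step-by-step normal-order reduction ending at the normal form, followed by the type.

reduction (normal order):
  elimVec Nat (λ (h : Nat) → λ (d : Vec Nat h) → Nat → Nat → Nat) (λ (u : Nat) → λ (ζ : Nat) → u) (λ (t : Nat) → λ (ω : Nat) → λ (g : Vec Nat t) → λ (ν : Nat → Nat → Nat) → ν) 0 (vnil Nat)
  ~> λ (h : Nat) → λ (d : Nat) → h
inferred type:
  Nat → Nat → Nat


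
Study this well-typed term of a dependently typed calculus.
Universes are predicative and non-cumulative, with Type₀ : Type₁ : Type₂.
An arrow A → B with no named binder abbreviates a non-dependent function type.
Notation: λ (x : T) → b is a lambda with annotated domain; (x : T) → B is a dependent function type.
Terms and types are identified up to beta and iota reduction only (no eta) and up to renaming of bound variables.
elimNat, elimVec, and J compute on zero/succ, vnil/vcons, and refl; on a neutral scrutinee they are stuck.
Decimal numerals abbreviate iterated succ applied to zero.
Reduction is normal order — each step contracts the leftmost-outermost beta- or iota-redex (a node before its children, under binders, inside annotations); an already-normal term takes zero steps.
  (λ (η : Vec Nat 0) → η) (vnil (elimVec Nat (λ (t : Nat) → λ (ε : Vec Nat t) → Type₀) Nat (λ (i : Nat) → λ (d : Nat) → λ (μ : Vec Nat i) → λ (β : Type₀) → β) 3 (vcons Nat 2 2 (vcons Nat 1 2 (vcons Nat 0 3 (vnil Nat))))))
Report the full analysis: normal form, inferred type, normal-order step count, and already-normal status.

reduced normal form:
  vnil Nat
type:
  Vec Nat 0
normal-order step count: 17
term was already normal: no
first redex: a beta-redex


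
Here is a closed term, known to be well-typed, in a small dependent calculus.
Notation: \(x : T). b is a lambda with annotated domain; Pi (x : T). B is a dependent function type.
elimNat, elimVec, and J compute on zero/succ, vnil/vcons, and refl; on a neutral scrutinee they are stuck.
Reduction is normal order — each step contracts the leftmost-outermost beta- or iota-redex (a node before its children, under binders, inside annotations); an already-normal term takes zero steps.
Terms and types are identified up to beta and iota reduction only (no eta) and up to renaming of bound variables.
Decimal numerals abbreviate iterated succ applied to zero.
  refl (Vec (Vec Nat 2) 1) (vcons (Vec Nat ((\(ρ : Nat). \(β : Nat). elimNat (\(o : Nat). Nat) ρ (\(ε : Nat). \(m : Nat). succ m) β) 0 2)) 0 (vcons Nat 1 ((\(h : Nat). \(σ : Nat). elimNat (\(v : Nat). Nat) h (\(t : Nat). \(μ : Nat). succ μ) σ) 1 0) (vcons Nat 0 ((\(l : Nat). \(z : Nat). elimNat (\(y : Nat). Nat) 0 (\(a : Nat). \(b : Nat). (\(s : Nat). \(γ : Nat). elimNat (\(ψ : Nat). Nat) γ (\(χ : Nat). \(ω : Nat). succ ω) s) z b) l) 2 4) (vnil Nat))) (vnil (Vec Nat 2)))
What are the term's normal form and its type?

reduced normal form:
  refl (Vec (Vec Nat 2) 1) (vcons (Vec Nat 2) 0 (vcons Nat 1 1 (vcons Nat 0 8 (vnil Nat))) (vnil (Vec Nat 2)))
inferred type:
  Eq (Vec (Vec Nat 2) 1) (vcons (Vec Nat 2) 0 (vcons Nat 1 1 (vcons Nat 0 8 (vnil Nat))) (vnil (Vec Nat 2))) (vcons (Vec Nat 2) 0 (vcons Nat 1 1 (vcons Nat 0 8 (vnil Nat))) (vnil (Vec Nat 2)))
observation: the term reaches its normal form after 51 normal-order steps.


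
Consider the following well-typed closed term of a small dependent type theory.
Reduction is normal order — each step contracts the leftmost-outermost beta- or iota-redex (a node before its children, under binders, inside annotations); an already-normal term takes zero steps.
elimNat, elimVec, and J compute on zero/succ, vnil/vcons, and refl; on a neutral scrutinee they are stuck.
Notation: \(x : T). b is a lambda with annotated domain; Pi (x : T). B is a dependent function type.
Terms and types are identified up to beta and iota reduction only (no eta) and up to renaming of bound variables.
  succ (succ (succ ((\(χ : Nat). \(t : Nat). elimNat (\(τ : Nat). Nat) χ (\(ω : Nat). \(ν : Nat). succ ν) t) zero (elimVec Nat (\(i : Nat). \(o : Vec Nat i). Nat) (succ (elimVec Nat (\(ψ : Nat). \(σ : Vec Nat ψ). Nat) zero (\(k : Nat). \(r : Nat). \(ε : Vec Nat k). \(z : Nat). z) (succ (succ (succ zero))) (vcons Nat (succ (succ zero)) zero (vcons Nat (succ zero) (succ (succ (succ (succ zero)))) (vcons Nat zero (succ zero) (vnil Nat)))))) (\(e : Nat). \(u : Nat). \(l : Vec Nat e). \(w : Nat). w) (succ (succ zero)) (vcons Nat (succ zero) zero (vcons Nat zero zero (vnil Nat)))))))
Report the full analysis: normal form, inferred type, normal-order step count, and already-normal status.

resulting normal form:
  succ (succ (succ (succ zero)))
the term's type:
  Nat
steps to reach normal form (normal order): 33
already normal: no
first redex: a beta-redex


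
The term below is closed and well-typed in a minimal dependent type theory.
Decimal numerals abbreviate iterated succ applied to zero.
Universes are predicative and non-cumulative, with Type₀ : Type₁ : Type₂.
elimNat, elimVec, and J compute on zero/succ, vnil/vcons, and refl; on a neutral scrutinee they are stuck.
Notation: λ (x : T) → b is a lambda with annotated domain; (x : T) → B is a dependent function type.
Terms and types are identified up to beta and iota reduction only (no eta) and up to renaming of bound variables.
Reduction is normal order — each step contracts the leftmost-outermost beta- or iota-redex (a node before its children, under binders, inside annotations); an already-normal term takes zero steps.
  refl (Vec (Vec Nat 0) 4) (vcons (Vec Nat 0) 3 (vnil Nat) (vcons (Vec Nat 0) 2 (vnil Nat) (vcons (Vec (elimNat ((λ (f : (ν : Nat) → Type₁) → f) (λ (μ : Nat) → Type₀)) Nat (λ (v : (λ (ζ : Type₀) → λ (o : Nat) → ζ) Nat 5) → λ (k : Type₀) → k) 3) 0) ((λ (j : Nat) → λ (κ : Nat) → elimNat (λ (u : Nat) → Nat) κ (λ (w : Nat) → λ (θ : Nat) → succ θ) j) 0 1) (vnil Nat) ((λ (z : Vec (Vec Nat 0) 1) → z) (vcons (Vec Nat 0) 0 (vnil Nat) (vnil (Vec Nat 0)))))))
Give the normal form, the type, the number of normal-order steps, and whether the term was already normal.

normal form:
  refl (Vec (Vec Nat 0) 4) (vcons (Vec Nat 0) 3 (vnil Nat) (vcons (Vec Nat 0) 2 (vnil Nat) (vcons (Vec Nat 0) 1 (vnil Nat) (vcons (Vec Nat 0) 0 (vnil Nat) (vnil (Vec Nat 0))))))
inferred type:
  Eq (Vec (Vec Nat 0) 4) (vcons (Vec Nat 0) 3 (vnil Nat) (vcons (Vec Nat 0) 2 (vnil Nat) (vcons (Vec Nat 0) 1 (vnil Nat) (vcons (Vec Nat 0) 0 (vnil Nat) (vnil (Vec Nat 0)))))) (vcons (Vec Nat 0) 3 (vnil Nat) (vcons (Vec Nat 0) 2 (vnil Nat) (vcons (Vec Nat 0) 1 (vnil Nat) (vcons (Vec Nat 0) 0 (vnil Nat) (vnil (Vec Nat 0))))))
normal-order step count: 14
started in normal form: no
first redex: an elimNat iota-redex


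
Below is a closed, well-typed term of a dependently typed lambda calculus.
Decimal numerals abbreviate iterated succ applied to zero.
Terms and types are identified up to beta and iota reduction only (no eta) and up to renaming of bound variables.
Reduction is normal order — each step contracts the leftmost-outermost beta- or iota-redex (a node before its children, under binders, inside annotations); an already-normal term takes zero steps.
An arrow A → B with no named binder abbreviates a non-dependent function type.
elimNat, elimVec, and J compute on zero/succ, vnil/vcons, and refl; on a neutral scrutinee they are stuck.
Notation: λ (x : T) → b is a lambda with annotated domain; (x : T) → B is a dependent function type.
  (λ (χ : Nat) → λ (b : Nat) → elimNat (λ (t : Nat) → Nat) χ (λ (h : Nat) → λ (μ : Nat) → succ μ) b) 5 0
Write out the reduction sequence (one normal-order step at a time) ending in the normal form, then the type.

normal-order reduction sequence:
  (λ (χ : Nat) → λ (b : Nat) → elimNat (λ (t : Nat) → Nat) χ (λ (h : Nat) → λ (μ : Nat) → succ μ) b) 5 0
  ~> (λ (χ : Nat) → elimNat (λ (b : Nat) → Nat) 5 (λ (t : Nat) → λ (h : Nat) → succ h) χ) 0
  ~> elimNat (λ (χ : Nat) → Nat) 5 (λ (b : Nat) → λ (t : Nat) → succ t) 0
  ~> 5
the term's type:
  Nat
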